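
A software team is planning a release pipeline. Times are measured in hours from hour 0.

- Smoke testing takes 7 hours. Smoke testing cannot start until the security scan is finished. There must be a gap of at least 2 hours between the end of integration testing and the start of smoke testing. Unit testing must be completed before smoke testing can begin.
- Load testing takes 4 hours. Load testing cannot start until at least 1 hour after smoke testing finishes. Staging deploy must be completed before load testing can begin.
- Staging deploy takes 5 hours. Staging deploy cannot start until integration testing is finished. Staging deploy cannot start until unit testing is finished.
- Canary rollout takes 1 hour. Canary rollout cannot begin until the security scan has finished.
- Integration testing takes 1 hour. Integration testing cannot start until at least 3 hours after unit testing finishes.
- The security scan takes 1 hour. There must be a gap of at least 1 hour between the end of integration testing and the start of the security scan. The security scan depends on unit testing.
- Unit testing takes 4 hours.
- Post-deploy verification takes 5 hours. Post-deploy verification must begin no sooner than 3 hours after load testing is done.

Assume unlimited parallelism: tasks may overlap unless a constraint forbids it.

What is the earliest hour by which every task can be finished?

30

Unit testing can start immediately at hour 0; it finishes at hour 4.
After unit testing (finishes hour 4, plus 3-hour gap → hour 7), integration testing can start at hour 7 and finishes at hour 8.
Staging deploy has to wait for integration testing (finishes hour 8); unit testing (finishes hour 4). The latest of these is hour 8, so staging deploy runs hour 8 to 8 + 5 = hour 13.
The security scan has to wait for integration testing (finishes hour 8, plus 1-hour gap → hour 9); unit testing (finishes hour 4). The latest of these is hour 9, so the security scan runs hour 9 to 9 + 1 = hour 10.
Canary rollout waits on the security scan (finishes hour 10), so it starts at hour 10 and finishes at 10 + 1 = hour 11.
Smoke testing cannot start until the security scan (finishes hour 10); integration testing (finishes hour 8, plus 2-hour gap → hour 10); unit testing (finishes hour 4). The controlling bound is hour 10, so smoke testing finishes at 10 + 7 = hour 17.
Load testing needs all of smoke testing (finishes hour 17, plus 1-hour gap → hour 18); staging deploy (finishes hour 13). That puts its earliest start at hour 18; it finishes at 18 + 4 = hour 22.
Post-deploy verification cannot begin until load testing (finishes hour 22, plus 3-hour gap → hour 25). It runs from hour 25 to 25 + 5 = hour 30.
All tasks are finished once the last one completes. Finish times: Unit testing at 4, Integration testing at 8, The security scan at 10, Staging deploy at 13, Smoke testing at 17, Canary rollout at 11, Load testing at 22, Post-deploy verification at 30. The latest is hour 30.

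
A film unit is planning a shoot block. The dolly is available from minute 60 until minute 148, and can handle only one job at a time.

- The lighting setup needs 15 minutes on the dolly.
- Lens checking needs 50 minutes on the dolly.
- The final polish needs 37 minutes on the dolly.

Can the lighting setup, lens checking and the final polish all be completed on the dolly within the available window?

No

The dolly window is 148 − 60 = 88 minutes.
Running back to back, the jobs need 15 + 50 + 37 = 102 minutes on the dolly.
Since 102 > 88, they cannot all fit.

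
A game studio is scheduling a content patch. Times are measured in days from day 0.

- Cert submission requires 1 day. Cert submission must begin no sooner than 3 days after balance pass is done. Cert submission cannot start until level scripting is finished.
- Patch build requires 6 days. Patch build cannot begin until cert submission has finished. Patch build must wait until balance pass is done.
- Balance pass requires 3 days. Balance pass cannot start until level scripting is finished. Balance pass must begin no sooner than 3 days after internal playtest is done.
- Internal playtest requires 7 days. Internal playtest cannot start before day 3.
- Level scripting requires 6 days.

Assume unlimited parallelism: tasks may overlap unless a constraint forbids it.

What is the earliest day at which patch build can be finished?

26

Internal playtest waits on its own release at day 3, so it starts at day 3 and finishes at 3 + 7 = day 10.
Nothing blocks level scripting, so it runs from day 0 to day 6.
Balance pass needs all of level scripting (finishes day 6); internal playtest (finishes day 10, plus 3-day gap → day 13). That puts its earliest start at day 13; it finishes at 13 + 3 = day 16.
Cert submission cannot start until balance pass (finishes day 16, plus 3-day gap → day 19); level scripting (finishes day 6). The controlling bound is day 19, so cert submission finishes at 19 + 1 = day 20.
For patch build: cert submission (finishes day 20); balance pass (finishes day 16). Taking the maximum gives a start of day 20, and it finishes at 20 + 6 = day 26.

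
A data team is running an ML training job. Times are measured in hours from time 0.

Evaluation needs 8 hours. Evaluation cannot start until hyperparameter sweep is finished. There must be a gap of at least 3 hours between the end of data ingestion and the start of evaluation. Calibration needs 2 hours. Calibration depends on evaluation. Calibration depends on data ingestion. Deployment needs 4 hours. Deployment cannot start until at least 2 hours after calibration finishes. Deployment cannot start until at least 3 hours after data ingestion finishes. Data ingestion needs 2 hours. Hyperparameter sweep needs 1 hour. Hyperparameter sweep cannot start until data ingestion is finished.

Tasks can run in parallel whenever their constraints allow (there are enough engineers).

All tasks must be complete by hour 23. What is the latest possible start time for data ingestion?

Nothing follows deployment; the deadline of hour 23 is its only limit. It must start by 23 − 4 = hour 19.
Calibration has to be done before deployment (must start by hour 19, minus 2-hour gap → hour 17). That means finishing by hour 17, i.e. starting by 17 − 2 = hour 15.
Evaluation feeds into calibration (must start by hour 15); so evaluation must finish by hour 15 and therefore start by hour 7.
Hyperparameter sweep feeds into evaluation (must start by hour 7); so hyperparameter sweep must finish by hour 7 and therefore start by hour 6.
Data ingestion has several dependents: hyperparameter sweep (must start by hour 6); evaluation (must start by hour 7, minus 3-hour gap → hour 4); calibration (must start by hour 15); deployment (must start by hour 19, minus 3-hour gap → hour 16). The earliest of those limits is hour 4, so data ingestion must start by 4 − 2 = hour 2.

2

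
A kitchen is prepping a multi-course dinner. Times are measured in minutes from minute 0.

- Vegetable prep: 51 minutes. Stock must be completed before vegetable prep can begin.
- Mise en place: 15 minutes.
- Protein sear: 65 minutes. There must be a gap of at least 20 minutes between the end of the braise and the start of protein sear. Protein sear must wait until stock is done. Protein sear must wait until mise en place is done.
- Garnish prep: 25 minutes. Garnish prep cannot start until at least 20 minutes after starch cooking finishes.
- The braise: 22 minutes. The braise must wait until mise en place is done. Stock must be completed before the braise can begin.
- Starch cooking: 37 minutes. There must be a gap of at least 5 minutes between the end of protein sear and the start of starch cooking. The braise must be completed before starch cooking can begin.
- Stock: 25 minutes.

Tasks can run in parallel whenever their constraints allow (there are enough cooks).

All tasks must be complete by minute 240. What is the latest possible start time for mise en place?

Nothing follows garnish prep; the deadline of minute 240 is its only limit. It must start by 240 − 25 = minute 215.
Starch cooking has to be done before garnish prep (must start by minute 215, minus 20-minute gap → minute 195). That means finishing by minute 195, i.e. starting by 195 − 37 = minute 158.
Since starch cooking (must start by minute 158, minus 5-minute gap → minute 153) depends on it, protein sear must finish by minute 153. Backing off its 65-minute duration gives a latest start of minute 88.
For the braise: protein sear (must start by minute 88, minus 20-minute gap → minute 68); starch cooking (must start by minute 158). The most restrictive is minute 68; with a 22-minute duration, the braise must start by minute 46.
Mise en place must finish in time for the braise (must start by minute 46); protein sear (must start by minute 88). The tightest is minute 46, so mise en place must start by 46 − 15 = minute 31.

31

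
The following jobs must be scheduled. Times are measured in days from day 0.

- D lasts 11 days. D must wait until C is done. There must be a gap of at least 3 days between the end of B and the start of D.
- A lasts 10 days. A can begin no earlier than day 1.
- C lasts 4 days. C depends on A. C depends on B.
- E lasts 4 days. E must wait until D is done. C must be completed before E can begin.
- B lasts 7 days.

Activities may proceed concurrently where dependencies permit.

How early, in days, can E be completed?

30

B can start immediately at day 0; it finishes at day 7.
A waits on its own release at day 1, so it starts at day 1 and finishes at 1 + 10 = day 11.
C cannot start until A (finishes day 11); B (finishes day 7). The controlling bound is day 11, so C finishes at 11 + 4 = day 15.
For D: C (finishes day 15); B (finishes day 7, plus 3-day gap → day 10). Taking the maximum gives a start of day 15, and it finishes at 15 + 11 = day 26.
E cannot start until D (finishes day 26); C (finishes day 15). The controlling bound is day 26, so E finishes at 26 + 4 = day 30.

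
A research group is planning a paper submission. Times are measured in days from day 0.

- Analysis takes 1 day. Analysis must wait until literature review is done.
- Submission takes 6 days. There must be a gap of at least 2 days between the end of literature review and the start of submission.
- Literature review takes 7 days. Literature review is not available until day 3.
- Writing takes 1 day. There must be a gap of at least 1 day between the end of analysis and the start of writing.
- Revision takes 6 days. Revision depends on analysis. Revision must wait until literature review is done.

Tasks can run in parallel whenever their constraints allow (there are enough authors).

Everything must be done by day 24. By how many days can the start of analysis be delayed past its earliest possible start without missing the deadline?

7

After its own release at day 3, literature review can start at day 3 and finishes at day 10.
After literature review (finishes day 10), analysis can start at day 10 and finishes at day 11.

Working backward from the deadline:
To finish by day 24, writing (duration 1) must start no later than day 23.
To finish by day 24, revision (duration 6) must start no later than day 18.
Analysis has several dependents: writing (must start by day 23, minus 1-day gap → day 22); revision (must start by day 18). The earliest of those limits is day 18, so analysis must start by 18 − 1 = day 17.
So analysis can start as early as day 10 and as late as day 17, giving 17 − 10 = 7 days of slack.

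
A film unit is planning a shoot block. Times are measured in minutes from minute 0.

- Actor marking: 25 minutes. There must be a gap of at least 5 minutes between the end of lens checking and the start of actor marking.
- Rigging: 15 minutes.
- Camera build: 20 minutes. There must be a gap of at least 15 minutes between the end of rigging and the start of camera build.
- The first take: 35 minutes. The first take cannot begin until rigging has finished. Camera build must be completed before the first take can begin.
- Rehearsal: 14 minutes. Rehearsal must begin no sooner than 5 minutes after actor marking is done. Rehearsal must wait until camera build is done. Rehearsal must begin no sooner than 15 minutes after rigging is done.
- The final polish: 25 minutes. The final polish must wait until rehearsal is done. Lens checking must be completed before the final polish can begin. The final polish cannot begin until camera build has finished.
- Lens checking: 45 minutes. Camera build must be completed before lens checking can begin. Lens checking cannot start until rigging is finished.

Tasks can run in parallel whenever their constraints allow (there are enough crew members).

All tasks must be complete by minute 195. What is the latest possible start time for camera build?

The final polish has no dependents, so it just needs to finish by minute 195. Starting by 195 − 25 = minute 170 achieves that.
Rehearsal must finish before the final polish (must start by minute 170). With a 14-minute duration, rehearsal must start by 170 − 14 = minute 156.
Since rehearsal (must start by minute 156, minus 5-minute gap → minute 151) depends on it, actor marking must finish by minute 151. Backing off its 25-minute duration gives a latest start of minute 126.
Lens checking feeds actor marking (must start by minute 126, minus 5-minute gap → minute 121); the final polish (must start by minute 170). Taking the minimum, lens checking must finish by minute 121 and start by 121 − 45 = minute 76.
The first take must finish by minute 195; it takes 35 minutes, so it must start by 195 − 35 = minute 160.
For camera build: lens checking (must start by minute 76); rehearsal (must start by minute 156); the final polish (must start by minute 170); the first take (must start by minute 160). The most restrictive is minute 76; with a 20-minute duration, camera build must start by minute 56.

56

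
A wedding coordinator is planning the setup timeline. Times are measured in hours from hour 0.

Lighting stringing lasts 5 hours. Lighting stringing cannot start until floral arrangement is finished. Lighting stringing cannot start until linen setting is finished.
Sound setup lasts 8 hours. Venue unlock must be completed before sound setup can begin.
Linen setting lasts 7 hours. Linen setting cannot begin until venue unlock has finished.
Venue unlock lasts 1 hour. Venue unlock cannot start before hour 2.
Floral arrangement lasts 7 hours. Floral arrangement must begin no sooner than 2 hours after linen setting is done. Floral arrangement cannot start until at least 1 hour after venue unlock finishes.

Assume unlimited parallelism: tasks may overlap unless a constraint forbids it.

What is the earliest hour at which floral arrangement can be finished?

19

Venue unlock waits on its own release at hour 2, so it starts at hour 2 and finishes at 2 + 1 = hour 3.
Linen setting cannot begin until venue unlock (finishes hour 3). It runs from hour 3 to 3 + 7 = hour 10.
For floral arrangement: linen setting (finishes hour 10, plus 2-hour gap → hour 12); venue unlock (finishes hour 3, plus 1-hour gap → hour 4). Taking the maximum gives a start of hour 12, and it finishes at 12 + 7 = hour 19.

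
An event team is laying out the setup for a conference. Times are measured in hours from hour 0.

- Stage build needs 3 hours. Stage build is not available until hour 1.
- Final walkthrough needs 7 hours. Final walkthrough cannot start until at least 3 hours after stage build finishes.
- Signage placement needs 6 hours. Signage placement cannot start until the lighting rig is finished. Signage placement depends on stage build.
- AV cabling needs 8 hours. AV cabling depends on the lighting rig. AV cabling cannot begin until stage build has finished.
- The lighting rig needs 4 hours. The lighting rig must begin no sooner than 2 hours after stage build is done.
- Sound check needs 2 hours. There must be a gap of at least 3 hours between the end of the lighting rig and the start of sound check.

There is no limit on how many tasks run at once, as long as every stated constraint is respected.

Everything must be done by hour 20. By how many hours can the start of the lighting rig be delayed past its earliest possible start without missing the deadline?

Stage build cannot begin until its own release at hour 1. It runs from hour 1 to 1 + 3 = hour 4.
The lighting rig waits on stage build (finishes hour 4, plus 2-hour gap → hour 6), so it starts at hour 6 and finishes at 6 + 4 = hour 10.

Working backward from the deadline:
AV cabling has no dependents, so it just needs to finish by hour 20. Starting by 20 − 8 = hour 12 achieves that.
To finish by hour 20, signage placement (duration 6) must start no later than hour 14.
Nothing follows sound check; the deadline of hour 20 is its only limit. It must start by 20 − 2 = hour 18.
For the lighting rig: AV cabling (must start by hour 12); signage placement (must start by hour 14); sound check (must start by hour 18, minus 3-hour gap → hour 15). The most restrictive is hour 12; with a 4-hour duration, the lighting rig must start by hour 8.
So the lighting rig can start as early as hour 6 and as late as hour 8, giving 8 − 6 = 2 hours of slack.

2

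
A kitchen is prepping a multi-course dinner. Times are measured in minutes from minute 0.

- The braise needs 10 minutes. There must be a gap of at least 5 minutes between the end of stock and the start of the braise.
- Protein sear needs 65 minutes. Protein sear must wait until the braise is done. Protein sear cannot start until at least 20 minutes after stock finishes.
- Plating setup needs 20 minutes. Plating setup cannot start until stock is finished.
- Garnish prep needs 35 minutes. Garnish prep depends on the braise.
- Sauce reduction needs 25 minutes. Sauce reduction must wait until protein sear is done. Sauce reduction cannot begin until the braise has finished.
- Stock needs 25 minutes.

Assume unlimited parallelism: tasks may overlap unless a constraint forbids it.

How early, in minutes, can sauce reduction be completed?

Nothing blocks stock, so it runs from minute 0 to minute 25.
After stock (finishes minute 25, plus 5-minute gap → minute 30), the braise can start at minute 30 and finishes at minute 40.
Protein sear cannot start until the braise (finishes minute 40); stock (finishes minute 25, plus 20-minute gap → minute 45). The controlling bound is minute 45, so protein sear finishes at 45 + 65 = minute 110.
Sauce reduction cannot start until protein sear (finishes minute 110); the braise (finishes minute 40). The controlling bound is minute 110, so sauce reduction finishes at 110 + 25 = minute 135.

135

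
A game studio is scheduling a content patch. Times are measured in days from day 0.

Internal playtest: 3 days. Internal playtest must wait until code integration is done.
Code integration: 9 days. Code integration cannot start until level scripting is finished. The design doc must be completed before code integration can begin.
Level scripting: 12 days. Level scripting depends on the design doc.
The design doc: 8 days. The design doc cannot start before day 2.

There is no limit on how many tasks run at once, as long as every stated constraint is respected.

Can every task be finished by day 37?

The design doc waits on its own release at day 2, so it starts at day 2 and finishes at 2 + 8 = day 10.
After the design doc (finishes day 10), level scripting can start at day 10 and finishes at day 22.
For code integration: level scripting (finishes day 22); the design doc (finishes day 10). Taking the maximum gives a start of day 22, and it finishes at 22 + 9 = day 31.
Internal playtest waits on code integration (finishes day 31), so it starts at day 31 and finishes at 31 + 3 = day 34.
Every task is finished by day 34, which is no later than the deadline of 37, so the schedule is feasible.

Yes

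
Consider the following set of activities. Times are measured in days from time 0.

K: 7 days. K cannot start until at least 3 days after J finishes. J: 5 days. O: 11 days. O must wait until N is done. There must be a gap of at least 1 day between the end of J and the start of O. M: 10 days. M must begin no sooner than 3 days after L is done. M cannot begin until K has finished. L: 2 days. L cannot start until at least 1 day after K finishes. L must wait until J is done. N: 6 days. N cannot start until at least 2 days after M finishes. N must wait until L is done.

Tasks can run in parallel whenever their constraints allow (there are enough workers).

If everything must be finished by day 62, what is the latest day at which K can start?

O must finish by day 62; it takes 11 days, so it must start by 62 − 11 = day 51.
N has to be done before O (must start by day 51). That means finishing by day 51, i.e. starting by 51 − 6 = day 45.
Since N (must start by day 45, minus 2-day gap → day 43) depends on it, M must finish by day 43. Backing off its 10-day duration gives a latest start of day 33.
L must finish in time for M (must start by day 33, minus 3-day gap → day 30); N (must start by day 45). The tightest is day 30, so L must start by 30 − 2 = day 28.
K must finish in time for L (must start by day 28, minus 1-day gap → day 27); M (must start by day 33). The tightest is day 27, so K must start by 27 − 7 = day 20.

20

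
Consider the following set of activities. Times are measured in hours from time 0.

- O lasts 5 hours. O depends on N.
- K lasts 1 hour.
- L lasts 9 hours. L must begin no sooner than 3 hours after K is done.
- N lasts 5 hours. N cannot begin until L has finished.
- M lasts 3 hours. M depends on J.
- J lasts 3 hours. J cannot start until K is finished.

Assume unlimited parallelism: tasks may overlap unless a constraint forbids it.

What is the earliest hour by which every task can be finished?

23

K has no prerequisites, so it starts at hour 0 and finishes at hour 1.
L cannot begin until K (finishes hour 1, plus 3-hour gap → hour 4). It runs from hour 4 to 4 + 9 = hour 13.
N waits on L (finishes hour 13), so it starts at hour 13 and finishes at 13 + 5 = hour 18.
O waits on N (finishes hour 18), so it starts at hour 18 and finishes at 18 + 5 = hour 23.
J cannot begin until K (finishes hour 1). It runs from hour 1 to 1 + 3 = hour 4.
M waits on J (finishes hour 4), so it starts at hour 4 and finishes at 4 + 3 = hour 7.
All tasks are finished once the last one completes. Finish times: J at 4, K at 1, L at 13, M at 7, N at 18, O at 23. The latest is hour 23.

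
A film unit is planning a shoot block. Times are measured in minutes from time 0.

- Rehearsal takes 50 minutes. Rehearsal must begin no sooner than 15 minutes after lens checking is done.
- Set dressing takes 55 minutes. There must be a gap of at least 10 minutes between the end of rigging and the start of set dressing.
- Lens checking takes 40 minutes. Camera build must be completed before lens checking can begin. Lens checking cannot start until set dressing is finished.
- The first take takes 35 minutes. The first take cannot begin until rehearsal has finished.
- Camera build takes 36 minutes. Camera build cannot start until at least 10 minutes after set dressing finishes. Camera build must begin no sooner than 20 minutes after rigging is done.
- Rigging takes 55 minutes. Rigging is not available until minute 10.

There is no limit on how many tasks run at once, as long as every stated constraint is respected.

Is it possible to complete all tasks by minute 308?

Rigging cannot begin until its own release at minute 10. It runs from minute 10 to 10 + 55 = minute 65.
After rigging (finishes minute 65, plus 10-minute gap → minute 75), set dressing can start at minute 75 and finishes at minute 130.
For camera build: set dressing (finishes minute 130, plus 10-minute gap → minute 140); rigging (finishes minute 65, plus 20-minute gap → minute 85). Taking the maximum gives a start of minute 140, and it finishes at 140 + 36 = minute 176.
For lens checking: camera build (finishes minute 176); set dressing (finishes minute 130). Taking the maximum gives a start of minute 176, and it finishes at 176 + 40 = minute 216.
After lens checking (finishes minute 216, plus 15-minute gap → minute 231), rehearsal can start at minute 231 and finishes at minute 281.
The first take cannot begin until rehearsal (finishes minute 281). It runs from minute 281 to 281 + 35 = minute 316.
The earliest everything can be done is minute 316, which is after the deadline of 308, so it is not possible.

No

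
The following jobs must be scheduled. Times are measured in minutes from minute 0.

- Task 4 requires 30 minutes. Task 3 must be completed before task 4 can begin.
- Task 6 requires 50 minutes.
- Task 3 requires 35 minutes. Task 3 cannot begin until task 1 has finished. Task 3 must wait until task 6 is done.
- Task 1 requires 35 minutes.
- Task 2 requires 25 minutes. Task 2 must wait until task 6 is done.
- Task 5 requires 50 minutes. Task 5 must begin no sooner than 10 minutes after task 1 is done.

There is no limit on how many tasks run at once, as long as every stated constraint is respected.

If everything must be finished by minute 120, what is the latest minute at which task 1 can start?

Task 4 must finish by minute 120; it takes 30 minutes, so it must start by 120 − 30 = minute 90.
Task 3 feeds into task 4 (must start by minute 90); so task 3 must finish by minute 90 and therefore start by minute 55.
To finish by minute 120, task 5 (duration 50) must start no later than minute 70.
For task 1: task 3 (must start by minute 55); task 5 (must start by minute 70, minus 10-minute gap → minute 60). The most restrictive is minute 55; with a 35-minute duration, task 1 must start by minute 20.

20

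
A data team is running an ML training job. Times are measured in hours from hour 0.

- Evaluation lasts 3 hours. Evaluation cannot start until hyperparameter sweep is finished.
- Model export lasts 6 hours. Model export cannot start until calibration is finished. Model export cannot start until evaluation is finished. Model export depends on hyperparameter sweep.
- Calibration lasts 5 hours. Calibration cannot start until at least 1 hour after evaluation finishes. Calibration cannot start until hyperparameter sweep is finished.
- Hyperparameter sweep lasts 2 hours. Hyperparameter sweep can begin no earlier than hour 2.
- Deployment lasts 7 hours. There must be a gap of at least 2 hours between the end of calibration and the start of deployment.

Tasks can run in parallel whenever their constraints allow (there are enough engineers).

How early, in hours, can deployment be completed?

Hyperparameter sweep cannot begin until its own release at hour 2. It runs from hour 2 to 2 + 2 = hour 4.
Evaluation cannot begin until hyperparameter sweep (finishes hour 4). It runs from hour 4 to 4 + 3 = hour 7.
Calibration has to wait for evaluation (finishes hour 7, plus 1-hour gap → hour 8); hyperparameter sweep (finishes hour 4). The latest of these is hour 8, so calibration runs hour 8 to 8 + 5 = hour 13.
Deployment cannot begin until calibration (finishes hour 13, plus 2-hour gap → hour 15). It runs from hour 15 to 15 + 7 = hour 22.

22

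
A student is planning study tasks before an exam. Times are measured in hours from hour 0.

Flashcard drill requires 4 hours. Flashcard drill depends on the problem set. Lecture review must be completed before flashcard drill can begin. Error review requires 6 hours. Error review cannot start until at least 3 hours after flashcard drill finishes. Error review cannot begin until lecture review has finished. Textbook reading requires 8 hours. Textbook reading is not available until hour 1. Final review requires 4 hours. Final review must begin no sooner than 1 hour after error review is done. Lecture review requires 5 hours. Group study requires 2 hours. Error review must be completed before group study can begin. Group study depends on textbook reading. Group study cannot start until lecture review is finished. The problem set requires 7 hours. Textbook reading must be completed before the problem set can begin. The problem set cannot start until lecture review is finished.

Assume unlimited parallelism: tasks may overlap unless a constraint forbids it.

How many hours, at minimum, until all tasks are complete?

34

Nothing blocks lecture review, so it runs from hour 0 to hour 5.
Textbook reading waits on its own release at hour 1, so it starts at hour 1 and finishes at 1 + 8 = hour 9.
The problem set cannot start until textbook reading (finishes hour 9); lecture review (finishes hour 5). The controlling bound is hour 9, so the problem set finishes at 9 + 7 = hour 16.
Flashcard drill needs all of the problem set (finishes hour 16); lecture review (finishes hour 5). That puts its earliest start at hour 16; it finishes at 16 + 4 = hour 20.
Error review has to wait for flashcard drill (finishes hour 20, plus 3-hour gap → hour 23); lecture review (finishes hour 5). The latest of these is hour 23, so error review runs hour 23 to 23 + 6 = hour 29.
After error review (finishes hour 29, plus 1-hour gap → hour 30), final review can start at hour 30 and finishes at hour 34.
For group study: error review (finishes hour 29); textbook reading (finishes hour 9); lecture review (finishes hour 5). Taking the maximum gives a start of hour 29, and it finishes at 29 + 2 = hour 31.
All tasks are finished once the last one completes. Finish times: Textbook reading at 9, Lecture review at 5, The problem set at 16, Flashcard drill at 20, Error review at 29, Group study at 31, Final review at 34. The latest is hour 34.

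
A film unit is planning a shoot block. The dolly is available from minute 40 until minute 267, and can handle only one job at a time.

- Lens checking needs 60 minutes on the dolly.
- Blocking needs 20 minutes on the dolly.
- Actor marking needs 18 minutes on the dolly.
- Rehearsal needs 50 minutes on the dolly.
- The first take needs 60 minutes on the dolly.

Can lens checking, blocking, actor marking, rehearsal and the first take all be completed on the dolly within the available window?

Yes

The dolly window is 267 − 40 = 227 minutes.
Running back to back, the jobs need 60 + 20 + 18 + 50 + 60 = 208 minutes on the dolly.
Since 208 ≤ 227, they fit within the window.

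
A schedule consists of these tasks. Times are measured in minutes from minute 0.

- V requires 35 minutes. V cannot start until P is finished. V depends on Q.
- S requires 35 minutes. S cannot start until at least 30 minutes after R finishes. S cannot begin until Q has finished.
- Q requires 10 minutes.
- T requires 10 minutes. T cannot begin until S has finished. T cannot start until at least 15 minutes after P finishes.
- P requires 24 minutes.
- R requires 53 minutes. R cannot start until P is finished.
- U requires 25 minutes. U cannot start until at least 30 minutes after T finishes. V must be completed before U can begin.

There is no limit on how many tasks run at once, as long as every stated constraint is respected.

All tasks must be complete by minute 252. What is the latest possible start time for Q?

U must finish by minute 252; it takes 25 minutes, so it must start by 252 − 25 = minute 227.
Since U (must start by minute 227, minus 30-minute gap → minute 197) depends on it, T must finish by minute 197. Backing off its 10-minute duration gives a latest start of minute 187.
S must finish before T (must start by minute 187). With a 35-minute duration, S must start by 187 − 35 = minute 152.
V has to be done before U (must start by minute 227). That means finishing by minute 227, i.e. starting by 227 − 35 = minute 192.
Q has several dependents: S (must start by minute 152); V (must start by minute 192). The earliest of those limits is minute 152, so Q must start by 152 − 10 = minute 142.

142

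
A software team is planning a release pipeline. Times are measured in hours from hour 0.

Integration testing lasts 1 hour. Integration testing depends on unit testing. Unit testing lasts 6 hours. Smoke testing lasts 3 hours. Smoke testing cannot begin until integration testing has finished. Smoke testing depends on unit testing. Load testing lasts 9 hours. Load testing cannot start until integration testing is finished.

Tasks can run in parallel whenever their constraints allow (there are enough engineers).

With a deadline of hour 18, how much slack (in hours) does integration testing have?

Nothing blocks unit testing, so it runs from hour 0 to hour 6.
Integration testing cannot begin until unit testing (finishes hour 6). It runs from hour 6 to 6 + 1 = hour 7.

Working backward from the deadline:
To finish by hour 18, smoke testing (duration 3) must start no later than hour 15.
Nothing follows load testing; the deadline of hour 18 is its only limit. It must start by 18 − 9 = hour 9.
Integration testing has several dependents: smoke testing (must start by hour 15); load testing (must start by hour 9). The earliest of those limits is hour 9, so integration testing must start by 9 − 1 = hour 8.
So integration testing can start as early as hour 6 and as late as hour 8, giving 8 − 6 = 2 hours of slack.

2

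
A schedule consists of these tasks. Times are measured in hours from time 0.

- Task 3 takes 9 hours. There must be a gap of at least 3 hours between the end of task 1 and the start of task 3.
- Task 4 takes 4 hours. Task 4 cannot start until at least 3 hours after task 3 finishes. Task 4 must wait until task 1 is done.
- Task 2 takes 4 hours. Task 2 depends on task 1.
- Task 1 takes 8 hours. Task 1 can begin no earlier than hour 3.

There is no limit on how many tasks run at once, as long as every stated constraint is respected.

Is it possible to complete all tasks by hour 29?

Task 1 cannot begin until its own release at hour 3. It runs from hour 3 to 3 + 8 = hour 11.
Task 3 waits on task 1 (finishes hour 11, plus 3-hour gap → hour 14), so it starts at hour 14 and finishes at 14 + 9 = hour 23.
Task 4 cannot start until task 3 (finishes hour 23, plus 3-hour gap → hour 26); task 1 (finishes hour 11). The controlling bound is hour 26, so task 4 finishes at 26 + 4 = hour 30.
Task 2 cannot begin until task 1 (finishes hour 11). It runs from hour 11 to 11 + 4 = hour 15.
The earliest everything can be done is hour 30, which is after the deadline of 29, so it is not possible.

No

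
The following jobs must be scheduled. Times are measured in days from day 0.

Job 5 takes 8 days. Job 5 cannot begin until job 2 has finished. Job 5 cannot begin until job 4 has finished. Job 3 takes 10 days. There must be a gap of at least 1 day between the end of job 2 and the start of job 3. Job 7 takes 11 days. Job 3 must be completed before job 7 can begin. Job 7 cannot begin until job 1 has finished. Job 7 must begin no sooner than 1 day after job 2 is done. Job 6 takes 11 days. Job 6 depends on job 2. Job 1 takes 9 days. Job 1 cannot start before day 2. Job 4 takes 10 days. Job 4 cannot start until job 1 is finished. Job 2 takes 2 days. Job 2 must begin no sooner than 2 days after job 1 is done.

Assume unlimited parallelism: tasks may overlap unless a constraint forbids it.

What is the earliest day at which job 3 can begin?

Job 1 waits on its own release at day 2, so it starts at day 2 and finishes at 2 + 9 = day 11.
After job 1 (finishes day 11, plus 2-day gap → day 13), job 2 can start at day 13 and finishes at day 15.
Job 3 waits on job 2 (finishes day 15, plus 1-day gap → day 16), so the earliest it can start is day 16.

16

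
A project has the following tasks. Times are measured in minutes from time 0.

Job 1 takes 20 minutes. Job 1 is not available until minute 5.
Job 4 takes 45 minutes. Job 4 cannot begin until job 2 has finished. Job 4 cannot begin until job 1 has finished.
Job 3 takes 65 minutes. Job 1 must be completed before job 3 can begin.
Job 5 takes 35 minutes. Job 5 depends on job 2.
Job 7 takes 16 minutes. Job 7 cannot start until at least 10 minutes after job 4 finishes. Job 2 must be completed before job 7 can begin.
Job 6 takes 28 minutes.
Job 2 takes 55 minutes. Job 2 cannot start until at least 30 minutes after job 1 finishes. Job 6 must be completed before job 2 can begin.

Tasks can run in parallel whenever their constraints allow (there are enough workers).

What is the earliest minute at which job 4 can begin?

110

Nothing blocks job 6, so it runs from minute 0 to minute 28.
Job 1 cannot begin until its own release at minute 5. It runs from minute 5 to 5 + 20 = minute 25.
Job 2 needs all of job 1 (finishes minute 25, plus 30-minute gap → minute 55); job 6 (finishes minute 28). That puts its earliest start at minute 55; it finishes at 55 + 55 = minute 110.
Job 4 waits on job 2 (finishes minute 110); job 1 (finishes minute 25). The latest of these is minute 110, which is the earliest job 4 can start.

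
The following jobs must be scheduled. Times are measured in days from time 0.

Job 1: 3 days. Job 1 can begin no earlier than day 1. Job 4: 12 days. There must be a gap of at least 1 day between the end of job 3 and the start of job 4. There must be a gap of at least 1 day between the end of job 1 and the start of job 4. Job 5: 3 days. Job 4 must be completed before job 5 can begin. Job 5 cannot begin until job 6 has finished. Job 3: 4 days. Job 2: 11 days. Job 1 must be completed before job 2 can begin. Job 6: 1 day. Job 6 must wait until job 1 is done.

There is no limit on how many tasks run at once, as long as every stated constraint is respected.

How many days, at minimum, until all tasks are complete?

20

Nothing blocks job 3, so it runs from day 0 to day 4.
Job 1 cannot begin until its own release at day 1. It runs from day 1 to 1 + 3 = day 4.
Job 6 cannot begin until job 1 (finishes day 4). It runs from day 4 to 4 + 1 = day 5.
Job 4 cannot start until job 3 (finishes day 4, plus 1-day gap → day 5); job 1 (finishes day 4, plus 1-day gap → day 5). The controlling bound is day 5, so job 4 finishes at 5 + 12 = day 17.
Job 5 has to wait for job 4 (finishes day 17); job 6 (finishes day 5). The latest of these is day 17, so job 5 runs day 17 to 17 + 3 = day 20.
Job 2 waits on job 1 (finishes day 4), so it starts at day 4 and finishes at 4 + 11 = day 15.
All tasks are finished once the last one completes. Finish times: Job 1 at 4, Job 2 at 15, Job 3 at 4, Job 4 at 17, Job 5 at 20, Job 6 at 5. The latest is day 20.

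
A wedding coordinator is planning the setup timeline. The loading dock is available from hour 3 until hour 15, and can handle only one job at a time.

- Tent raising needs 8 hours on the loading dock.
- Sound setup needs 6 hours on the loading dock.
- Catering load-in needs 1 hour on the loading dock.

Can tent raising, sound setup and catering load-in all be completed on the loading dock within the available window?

No

The loading dock window is 15 − 3 = 12 hours.
Running back to back, the jobs need 8 + 6 + 1 = 15 hours on the loading dock.
Since 15 > 12, they cannot all fit.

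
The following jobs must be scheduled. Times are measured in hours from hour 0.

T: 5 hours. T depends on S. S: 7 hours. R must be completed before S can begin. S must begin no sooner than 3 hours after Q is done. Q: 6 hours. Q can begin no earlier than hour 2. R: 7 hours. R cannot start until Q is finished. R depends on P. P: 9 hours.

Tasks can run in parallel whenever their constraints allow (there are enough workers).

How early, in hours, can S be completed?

Q cannot begin until its own release at hour 2. It runs from hour 2 to 2 + 6 = hour 8.
Nothing blocks P, so it runs from hour 0 to hour 9.
R cannot start until Q (finishes hour 8); P (finishes hour 9). The controlling bound is hour 9, so R finishes at 9 + 7 = hour 16.
S needs all of R (finishes hour 16); Q (finishes hour 8, plus 3-hour gap → hour 11). That puts its earliest start at hour 16; it finishes at 16 + 7 = hour 23.

23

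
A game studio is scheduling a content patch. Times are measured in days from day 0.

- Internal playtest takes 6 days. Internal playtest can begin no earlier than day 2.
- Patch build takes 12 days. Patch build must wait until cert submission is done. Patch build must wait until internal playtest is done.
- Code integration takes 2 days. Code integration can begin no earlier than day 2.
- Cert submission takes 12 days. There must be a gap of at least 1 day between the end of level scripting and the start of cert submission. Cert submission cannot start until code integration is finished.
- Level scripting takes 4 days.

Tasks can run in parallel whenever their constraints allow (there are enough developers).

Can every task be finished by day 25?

Internal playtest cannot begin until its own release at day 2. It runs from day 2 to 2 + 6 = day 8.
After its own release at day 2, code integration can start at day 2 and finishes at day 4.
Level scripting has no prerequisites, so it starts at day 0 and finishes at day 4.
For cert submission: level scripting (finishes day 4, plus 1-day gap → day 5); code integration (finishes day 4). Taking the maximum gives a start of day 5, and it finishes at 5 + 12 = day 17.
Patch build needs all of cert submission (finishes day 17); internal playtest (finishes day 8). That puts its earliest start at day 17; it finishes at 17 + 12 = day 29.
The earliest everything can be done is day 29, which is after the deadline of 25, so it is not possible.

No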